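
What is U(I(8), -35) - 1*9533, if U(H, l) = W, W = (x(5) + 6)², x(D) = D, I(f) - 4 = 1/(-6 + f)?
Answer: -9412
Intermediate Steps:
I(f) = 4 + 1/(-6 + f)
W = 121 (W = (5 + 6)² = 11² = 121)
U(H, l) = 121
U(I(8), -35) - 1*9533 = 121 - 1*9533 = 121 - 9533 = -9412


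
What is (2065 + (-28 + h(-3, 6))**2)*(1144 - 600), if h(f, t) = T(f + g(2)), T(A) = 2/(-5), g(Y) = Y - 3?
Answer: 39053216/25 ≈ 1.5621e+6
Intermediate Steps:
g(Y) = -3 + Y
T(A) = -2/5 (T(A) = 2*(-1/5) = -2/5)
h(f, t) = -2/5
(2065 + (-28 + h(-3, 6))**2)*(1144 - 600) = (2065 + (-28 - 2/5)**2)*(1144 - 600) = (2065 + (-142/5)**2)*544 = (2065 + 20164/25)*544 = (71789/25)*544 = 39053216/25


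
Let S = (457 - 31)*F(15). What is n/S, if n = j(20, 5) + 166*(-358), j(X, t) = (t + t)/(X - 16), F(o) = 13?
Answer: -39617/3692 ≈ -10.730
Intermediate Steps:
j(X, t) = 2*t/(-16 + X) (j(X, t) = (2*t)/(-16 + X) = 2*t/(-16 + X))
S = 5538 (S = (457 - 31)*13 = 426*13 = 5538)
n = -118851/2 (n = 2*5/(-16 + 20) + 166*(-358) = 2*5/4 - 59428 = 2*5*(1/4) - 59428 = 5/2 - 59428 = -118851/2 ≈ -59426.)
n/S = -118851/2/5538 = -118851/2*1/5538 = -39617/3692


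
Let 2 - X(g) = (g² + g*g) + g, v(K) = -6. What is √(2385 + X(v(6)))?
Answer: √2321 ≈ 48.177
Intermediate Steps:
X(g) = 2 - g - 2*g² (X(g) = 2 - ((g² + g*g) + g) = 2 - ((g² + g²) + g) = 2 - (2*g² + g) = 2 - (g + 2*g²) = 2 + (-g - 2*g²) = 2 - g - 2*g²)
√(2385 + X(v(6))) = √(2385 + (2 - 1*(-6) - 2*(-6)²)) = √(2385 + (2 + 6 - 2*36)) = √(2385 + (2 + 6 - 72)) = √(2385 - 64) = √2321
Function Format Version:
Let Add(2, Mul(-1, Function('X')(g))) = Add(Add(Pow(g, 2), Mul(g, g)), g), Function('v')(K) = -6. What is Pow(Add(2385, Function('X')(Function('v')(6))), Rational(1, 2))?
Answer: Pow(2321, Rational(1, 2)) ≈ 48.177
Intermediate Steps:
Function('X')(g) = Add(2, Mul(-1, g), Mul(-2, Pow(g, 2))) (Function('X')(g) = Add(2, Mul(-1, Add(Add(Pow(g, 2), Mul(g, g)), g))) = Add(2, Mul(-1, Add(Add(Pow(g, 2), Pow(g, 2)), g))) = Add(2, Mul(-1, Add(Mul(2, Pow(g, 2)), g))) = Add(2, Mul(-1, Add(g, Mul(2, Pow(g, 2))))) = Add(2, Add(Mul(-1, g), Mul(-2, Pow(g, 2)))) = Add(2, Mul(-1, g), Mul(-2, Pow(g, 2))))
Pow(Add(2385, Function('X')(Function('v')(6))), Rational(1, 2)) = Pow(Add(2385, Add(2, Mul(-1, -6), Mul(-2, Pow(-6, 2)))), Rational(1, 2)) = Pow(Add(2385, Add(2, 6, Mul(-2, 36))), Rational(1, 2)) = Pow(Add(2385, Add(2, 6, -72)), Rational(1, 2)) = Pow(Add(2385, -64), Rational(1, 2)) = Pow(2321, Rational(1, 2))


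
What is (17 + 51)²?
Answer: 4624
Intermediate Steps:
(17 + 51)² = 68² = 4624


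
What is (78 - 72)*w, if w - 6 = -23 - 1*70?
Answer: -522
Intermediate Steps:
w = -87 (w = 6 + (-23 - 1*70) = 6 + (-23 - 70) = 6 - 93 = -87)
(78 - 72)*w = (78 - 72)*(-87) = 6*(-87) = -522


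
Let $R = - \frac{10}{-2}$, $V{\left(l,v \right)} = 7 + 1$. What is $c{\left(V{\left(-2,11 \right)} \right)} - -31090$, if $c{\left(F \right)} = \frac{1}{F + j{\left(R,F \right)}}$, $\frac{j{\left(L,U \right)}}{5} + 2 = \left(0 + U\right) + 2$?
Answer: $\frac{1492321}{48} \approx 31090.0$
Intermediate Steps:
$V{\left(l,v \right)} = 8$
$R = 5$ ($R = \left(-10\right) \left(- \frac{1}{2}\right) = 5$)
$j{\left(L,U \right)} = 5 U$ ($j{\left(L,U \right)} = -10 + 5 \left(\left(0 + U\right) + 2\right) = -10 + 5 \left(U + 2\right) = -10 + 5 \left(2 + U\right) = -10 + \left(10 + 5 U\right) = 5 U$)
$c{\left(F \right)} = \frac{1}{6 F}$ ($c{\left(F \right)} = \frac{1}{F + 5 F} = \frac{1}{6 F}$)
$c{\left(V{\left(-2,11 \right)} \right)} - -31090 = \frac{1}{6 \cdot 8} - -31090 = \frac{1}{6} \cdot \frac{1}{8} + 31090 = \frac{1}{48} + 31090 = \frac{1492321}{48}$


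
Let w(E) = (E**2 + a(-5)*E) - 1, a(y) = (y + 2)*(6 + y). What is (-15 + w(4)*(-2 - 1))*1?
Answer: -24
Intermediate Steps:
a(y) = (2 + y)*(6 + y)
w(E) = -1 + E**2 - 3*E (w(E) = (E**2 + (12 + (-5)**2 + 8*(-5))*E) - 1 = (E**2 + (12 + 25 - 40)*E) - 1 = (E**2 - 3*E) - 1 = -1 + E**2 - 3*E)
(-15 + w(4)*(-2 - 1))*1 = (-15 + (-1 + 4**2 - 3*4)*(-2 - 1))*1 = (-15 + (-1 + 16 - 12)*(-3))*1 = (-15 + 3*(-3))*1 = (-15 - 9)*1 = -24*1 = -24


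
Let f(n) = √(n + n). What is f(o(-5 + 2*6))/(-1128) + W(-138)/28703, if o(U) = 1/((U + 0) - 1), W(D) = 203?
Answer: 203/28703 - √3/3384 ≈ 0.0065606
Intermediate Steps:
o(U) = 1/(-1 + U) (o(U) = 1/(U - 1) = 1/(-1 + U))
f(n) = √2*√n (f(n) = √(2*n) = √2*√n)
f(o(-5 + 2*6))/(-1128) + W(-138)/28703 = (√2*√(1/(-1 + (-5 + 2*6))))/(-1128) + 203/28703 = (√2*√(1/(-1 + (-5 + 12))))*(-1/1128) + 203*(1/28703) = (√2*√(1/(-1 + 7)))*(-1/1128) + 203/28703 = (√2*√(1/6))*(-1/1128) + 203/28703 = (√2*√(⅙))*(-1/1128) + 203/28703 = (√2*(√6/6))*(-1/1128) + 203/28703 = (√3/3)*(-1/1128) + 203/28703 = -√3/3384 + 203/28703 = 203/28703 - √3/3384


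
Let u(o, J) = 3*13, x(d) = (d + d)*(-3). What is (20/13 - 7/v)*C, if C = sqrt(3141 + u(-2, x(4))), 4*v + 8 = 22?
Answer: -12*sqrt(795)/13 ≈ -26.027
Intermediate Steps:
v = 7/2 (v = -2 + (1/4)*22 = -2 + 11/2 = 7/2 ≈ 3.5000)
x(d) = -6*d (x(d) = (2*d)*(-3) = -6*d)
u(o, J) = 39
C = 2*sqrt(795) (C = sqrt(3141 + 39) = sqrt(3180) = 2*sqrt(795) ≈ 56.391)
(20/13 - 7/v)*C = (20/13 - 7/7/2)*(2*sqrt(795)) = (20*(1/13) - 7*2/7)*(2*sqrt(795)) = (20/13 - 2)*(2*sqrt(795)) = -12*sqrt(795)/13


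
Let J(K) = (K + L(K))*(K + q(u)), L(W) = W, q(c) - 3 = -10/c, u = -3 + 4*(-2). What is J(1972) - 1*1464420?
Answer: 69614220/11 ≈ 6.3286e+6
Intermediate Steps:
u = -11 (u = -3 - 8 = -11)
q(c) = 3 - 10/c
J(K) = 2*K*(43/11 + K) (J(K) = (K + K)*(K + (3 - 10/(-11))) = (2*K)*(K + (3 - 10*(-1/11))) = (2*K)*(K + (3 + 10/11)) = (2*K)*(K + 43/11) = (2*K)*(43/11 + K) = 2*K*(43/11 + K))
J(1972) - 1*1464420 = (2/11)*1972*(43 + 11*1972) - 1*1464420 = (2/11)*1972*(43 + 21692) - 1464420 = (2/11)*1972*21735 - 1464420 = 85722840/11 - 1464420 = 69614220/11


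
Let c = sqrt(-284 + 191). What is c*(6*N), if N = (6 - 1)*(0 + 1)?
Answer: 30*I*sqrt(93) ≈ 289.31*I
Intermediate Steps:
c = I*sqrt(93) (c = sqrt(-93) = I*sqrt(93) ≈ 9.6436*I)
N = 5 (N = 5*1 = 5)
c*(6*N) = (I*sqrt(93))*(6*5) = (I*sqrt(93))*30 = 30*I*sqrt(93)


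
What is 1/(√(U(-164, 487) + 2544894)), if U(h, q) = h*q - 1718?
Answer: √615827/1231654 ≈ 0.00063715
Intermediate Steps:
U(h, q) = -1718 + h*q
1/(√(U(-164, 487) + 2544894)) = 1/(√((-1718 - 164*487) + 2544894)) = 1/(√((-1718 - 79868) + 2544894)) = 1/(√(-81586 + 2544894)) = 1/(√2463308) = 1/(2*√615827) = √615827/1231654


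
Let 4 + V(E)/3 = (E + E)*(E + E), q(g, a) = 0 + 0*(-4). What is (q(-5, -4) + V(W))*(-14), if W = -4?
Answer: -2520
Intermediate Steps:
q(g, a) = 0 (q(g, a) = 0 + 0 = 0)
V(E) = -12 + 12*E**2 (V(E) = -12 + 3*((E + E)*(E + E)) = -12 + 3*((2*E)*(2*E)) = -12 + 3*(4*E**2) = -12 + 12*E**2)
(q(-5, -4) + V(W))*(-14) = (0 + (-12 + 12*(-4)**2))*(-14) = (0 + (-12 + 12*16))*(-14) = (0 + (-12 + 192))*(-14) = (0 + 180)*(-14) = 180*(-14) = -2520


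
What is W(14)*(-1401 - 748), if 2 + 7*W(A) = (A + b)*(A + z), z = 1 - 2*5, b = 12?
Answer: -39296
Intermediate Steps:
z = -9 (z = 1 - 10 = -9)
W(A) = -2/7 + (-9 + A)*(12 + A)/7 (W(A) = -2/7 + ((A + 12)*(A - 9))/7 = -2/7 + ((12 + A)*(-9 + A))/7 = -2/7 + ((-9 + A)*(12 + A))/7 = -2/7 + (-9 + A)*(12 + A)/7)
W(14)*(-1401 - 748) = (-110/7 + (⅐)*14² + (3/7)*14)*(-1401 - 748) = (-110/7 + (⅐)*196 + 6)*(-2149) = (-110/7 + 28 + 6)*(-2149) = (128/7)*(-2149) = -39296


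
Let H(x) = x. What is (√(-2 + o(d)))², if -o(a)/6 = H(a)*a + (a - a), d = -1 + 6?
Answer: -152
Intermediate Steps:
d = 5
o(a) = -6*a² (o(a) = -6*(a*a + (a - a)) = -6*(a² + 0) = -6*a²)
(√(-2 + o(d)))² = (√(-2 - 6*5²))² = (√(-2 - 6*25))² = (√(-2 - 150))² = (√(-152))² = (2*I*√38)² = -152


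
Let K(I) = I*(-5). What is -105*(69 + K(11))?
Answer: -1470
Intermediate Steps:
K(I) = -5*I
-105*(69 + K(11)) = -105*(69 - 5*11) = -105*(69 - 55) = -105*14 = -1470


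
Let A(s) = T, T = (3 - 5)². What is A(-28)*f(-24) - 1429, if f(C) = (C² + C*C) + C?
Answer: 3083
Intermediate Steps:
T = 4 (T = (-2)² = 4)
A(s) = 4
f(C) = C + 2*C² (f(C) = (C² + C²) + C = 2*C² + C = C + 2*C²)
A(-28)*f(-24) - 1429 = 4*(-24*(1 + 2*(-24))) - 1429 = 4*(-24*(1 - 48)) - 1429 = 4*(-24*(-47)) - 1429 = 4*1128 - 1429 = 4512 - 1429 = 3083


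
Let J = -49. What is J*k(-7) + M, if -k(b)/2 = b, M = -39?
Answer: -725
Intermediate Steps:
k(b) = -2*b
J*k(-7) + M = -(-98)*(-7) - 39 = -49*14 - 39 = -686 - 39 = -725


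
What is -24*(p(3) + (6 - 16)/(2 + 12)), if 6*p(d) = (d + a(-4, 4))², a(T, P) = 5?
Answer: -1672/7 ≈ -238.86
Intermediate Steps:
p(d) = (5 + d)²/6 (p(d) = (d + 5)²/6 = (5 + d)²/6)
-24*(p(3) + (6 - 16)/(2 + 12)) = -24*((5 + 3)²/6 + (6 - 16)/(2 + 12)) = -24*((⅙)*8² - 10/14) = -24*((⅙)*64 - 10*1/14) = -24*(32/3 - 5/7) = -24*209/21 = -1672/7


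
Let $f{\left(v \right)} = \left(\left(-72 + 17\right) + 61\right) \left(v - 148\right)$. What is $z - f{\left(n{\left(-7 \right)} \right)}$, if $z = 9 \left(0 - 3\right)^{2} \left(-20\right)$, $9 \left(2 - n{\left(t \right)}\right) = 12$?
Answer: $-736$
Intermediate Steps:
$n{\left(t \right)} = \frac{2}{3}$ ($n{\left(t \right)} = 2 - \frac{4}{3} = \frac{2}{3}$)
$f{\left(v \right)} = -888 + 6 v$ ($f{\left(v \right)} = \left(-55 + 61\right) \left(-148 + v\right) = 6 \left(-148 + v\right) = -888 + 6 v$)
$z = -1620$ ($z = 9 \left(-3\right)^{2} \left(-20\right) = 9 \cdot 9 \left(-20\right) = 81 \left(-20\right) = -1620$)
$z - f{\left(n{\left(-7 \right)} \right)} = -1620 - \left(-888 + 6 \cdot \frac{2}{3}\right) = -1620 - \left(-888 + 4\right) = -1620 - -884 = -1620 + 884 = -736$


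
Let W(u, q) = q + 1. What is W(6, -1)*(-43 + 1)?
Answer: 0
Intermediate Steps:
W(u, q) = 1 + q
W(6, -1)*(-43 + 1) = (1 - 1)*(-43 + 1) = 0*(-42) = 0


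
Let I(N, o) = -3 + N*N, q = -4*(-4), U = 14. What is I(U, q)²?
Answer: 37249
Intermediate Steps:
q = 16
I(N, o) = -3 + N²
I(U, q)² = (-3 + 14²)² = (-3 + 196)² = 193² = 37249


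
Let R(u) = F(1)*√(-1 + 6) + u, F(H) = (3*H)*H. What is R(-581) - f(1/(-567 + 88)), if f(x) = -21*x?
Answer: -278320/479 + 3*√5 ≈ -574.34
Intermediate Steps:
F(H) = 3*H²
R(u) = u + 3*√5 (R(u) = (3*1²)*√(-1 + 6) + u = (3*1)*√5 + u = 3*√5 + u = u + 3*√5)
R(-581) - f(1/(-567 + 88)) = (-581 + 3*√5) - (-21)/(-567 + 88) = (-581 + 3*√5) - (-21)/(-479) = (-581 + 3*√5) - (-21)*(-1)/479 = (-581 + 3*√5) - 1*21/479 = (-581 + 3*√5) - 21/479 = -278320/479 + 3*√5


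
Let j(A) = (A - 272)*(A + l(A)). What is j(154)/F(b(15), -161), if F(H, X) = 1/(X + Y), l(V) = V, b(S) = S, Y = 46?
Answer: 4179560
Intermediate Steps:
F(H, X) = 1/(46 + X) (F(H, X) = 1/(X + 46) = 1/(46 + X))
j(A) = 2*A*(-272 + A) (j(A) = (A - 272)*(A + A) = (-272 + A)*(2*A) = 2*A*(-272 + A))
j(154)/F(b(15), -161) = (2*154*(-272 + 154))/(1/(46 - 161)) = (2*154*(-118))/(1/(-115)) = -36344/(-1/115) = -36344*(-115) = 4179560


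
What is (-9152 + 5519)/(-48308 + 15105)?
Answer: 3633/33203 ≈ 0.10942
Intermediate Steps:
(-9152 + 5519)/(-48308 + 15105) = -3633/(-33203) = -3633*(-1/33203) = 3633/33203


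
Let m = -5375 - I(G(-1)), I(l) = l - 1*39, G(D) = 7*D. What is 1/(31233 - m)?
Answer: 1/36562 ≈ 2.7351e-5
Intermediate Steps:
I(l) = -39 + l (I(l) = l - 39 = -39 + l)
m = -5329 (m = -5375 - (-39 + 7*(-1)) = -5375 - (-39 - 7) = -5375 - 1*(-46) = -5375 + 46 = -5329)
1/(31233 - m) = 1/(31233 - 1*(-5329)) = 1/(31233 + 5329) = 1/36562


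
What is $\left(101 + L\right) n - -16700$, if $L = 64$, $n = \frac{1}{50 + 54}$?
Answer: $\frac{1736965}{104} \approx 16702.0$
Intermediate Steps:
$n = \frac{1}{104} \approx 0.0096154$
$\left(101 + L\right) n - -16700 = \left(101 + 64\right) \frac{1}{104} - -16700 = 165 \cdot \frac{1}{104} + 16700 = \frac{165}{104} + 16700 = \frac{1736965}{104}$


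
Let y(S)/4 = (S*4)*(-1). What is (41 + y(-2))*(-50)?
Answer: -3650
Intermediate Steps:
y(S) = -16*S (y(S) = 4*((S*4)*(-1)) = 4*((4*S)*(-1)) = 4*(-4*S) = -16*S)
(41 + y(-2))*(-50) = (41 - 16*(-2))*(-50) = (41 + 32)*(-50) = 73*(-50) = -3650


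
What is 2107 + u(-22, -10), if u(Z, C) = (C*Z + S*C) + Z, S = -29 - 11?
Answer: 2705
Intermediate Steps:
S = -40
u(Z, C) = Z - 40*C + C*Z (u(Z, C) = (C*Z - 40*C) + Z = (-40*C + C*Z) + Z = Z - 40*C + C*Z)
2107 + u(-22, -10) = 2107 + (-22 - 40*(-10) - 10*(-22)) = 2107 + (-22 + 400 + 220) = 2107 + 598 = 2705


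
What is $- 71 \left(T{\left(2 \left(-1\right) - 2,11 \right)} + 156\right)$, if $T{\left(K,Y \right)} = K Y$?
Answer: $-7952$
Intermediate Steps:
$- 71 \left(T{\left(2 \left(-1\right) - 2,11 \right)} + 156\right) = - 71 \left(\left(2 \left(-1\right) - 2\right) 11 + 156\right) = - 71 \left(\left(-2 - 2\right) 11 + 156\right) = - 71 \left(\left(-4\right) 11 + 156\right) = - 71 \left(-44 + 156\right) = \left(-71\right) 112 = -7952$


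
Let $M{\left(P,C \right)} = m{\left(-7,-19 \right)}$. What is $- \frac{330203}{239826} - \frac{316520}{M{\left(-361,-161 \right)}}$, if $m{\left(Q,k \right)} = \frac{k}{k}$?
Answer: $- \frac{75910055723}{239826} \approx -3.1652 \cdot 10^{5}$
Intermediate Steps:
$m{\left(Q,k \right)} = 1$
$M{\left(P,C \right)} = 1$
$- \frac{330203}{239826} - \frac{316520}{M{\left(-361,-161 \right)}} = - \frac{330203}{239826} - \frac{316520}{1} = \left(-330203\right) \frac{1}{239826} - 316520 = - \frac{330203}{239826} - 316520 = - \frac{75910055723}{239826}$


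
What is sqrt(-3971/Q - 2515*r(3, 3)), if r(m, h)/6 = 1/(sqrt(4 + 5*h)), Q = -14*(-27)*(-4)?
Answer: sqrt(60208302 - 18207231840*sqrt(19))/4788 ≈ 58.815*I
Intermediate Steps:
Q = -1512 (Q = 378*(-4) = -1512)
r(m, h) = 6/sqrt(4 + 5*h) (r(m, h) = 6/(sqrt(4 + 5*h)) = 6/sqrt(4 + 5*h))
sqrt(-3971/Q - 2515*r(3, 3)) = sqrt(-3971/(-1512) - 15090/sqrt(4 + 5*3)) = sqrt(-3971*(-1/1512) - 15090/sqrt(4 + 15)) = sqrt(3971/1512 - 15090/sqrt(19)) = sqrt(3971/1512 - 15090*sqrt(19)/19)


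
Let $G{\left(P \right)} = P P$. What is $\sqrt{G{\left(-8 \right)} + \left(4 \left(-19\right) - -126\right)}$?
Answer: $\sqrt{114} \approx 10.677$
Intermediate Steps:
$G{\left(P \right)} = P^{2}$
$\sqrt{G{\left(-8 \right)} + \left(4 \left(-19\right) - -126\right)} = \sqrt{\left(-8\right)^{2} + \left(4 \left(-19\right) - -126\right)} = \sqrt{64 + \left(-76 + 126\right)} = \sqrt{64 + 50} = \sqrt{114}$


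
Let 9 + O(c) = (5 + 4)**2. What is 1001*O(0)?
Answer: 72072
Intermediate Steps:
O(c) = 72 (O(c) = -9 + (5 + 4)**2 = -9 + 9**2 = -9 + 81 = 72)
1001*O(0) = 1001*72 = 72072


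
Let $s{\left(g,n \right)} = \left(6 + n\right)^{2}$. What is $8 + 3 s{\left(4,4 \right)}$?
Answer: $308$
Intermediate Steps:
$8 + 3 s{\left(4,4 \right)} = 8 + 3 \left(6 + 4\right)^{2} = 8 + 3 \cdot 10^{2} = 8 + 3 \cdot 100 = 8 + 300 = 308$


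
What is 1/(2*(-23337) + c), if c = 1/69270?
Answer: -69270/3233107979 ≈ -2.1425e-5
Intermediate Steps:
c = 1/69270 ≈ 1.4436e-5
1/(2*(-23337) + c) = 1/(2*(-23337) + 1/69270) = 1/(-46674 + 1/69270) = 1/(-3233107979/69270) = -69270/3233107979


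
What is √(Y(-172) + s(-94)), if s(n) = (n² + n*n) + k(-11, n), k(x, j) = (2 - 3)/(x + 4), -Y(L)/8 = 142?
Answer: √810271/7 ≈ 128.59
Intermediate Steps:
Y(L) = -1136 (Y(L) = -8*142 = -1136)
k(x, j) = -1/(4 + x)
s(n) = ⅐ + 2*n² (s(n) = (n² + n*n) - 1/(4 - 11) = (n² + n²) - 1/(-7) = 2*n² - 1*(-⅐) = 2*n² + ⅐ = ⅐ + 2*n²)
√(Y(-172) + s(-94)) = √(-1136 + (⅐ + 2*(-94)²)) = √(-1136 + (⅐ + 2*8836)) = √(-1136 + (⅐ + 17672)) = √(-1136 + 123705/7) = √(115753/7) = √810271/7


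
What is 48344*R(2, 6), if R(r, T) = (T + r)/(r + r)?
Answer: 96688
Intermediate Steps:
R(r, T) = (T + r)/(2*r) (R(r, T) = (T + r)/((2*r)) = (T + r)*(1/(2*r)) = (T + r)/(2*r))
48344*R(2, 6) = 48344*((½)*(6 + 2)/2) = 48344*((½)*(½)*8) = 48344*2 = 96688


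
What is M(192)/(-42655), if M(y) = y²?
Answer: -36864/42655 ≈ -0.86424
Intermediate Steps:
M(192)/(-42655) = 192²/(-42655) = 36864*(-1/42655) = -36864/42655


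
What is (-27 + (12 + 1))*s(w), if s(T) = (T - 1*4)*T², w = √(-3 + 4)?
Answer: 42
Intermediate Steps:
w = 1 (w = √1 = 1)
s(T) = T²*(-4 + T) (s(T) = (T - 4)*T² = (-4 + T)*T² = T²*(-4 + T))
(-27 + (12 + 1))*s(w) = (-27 + (12 + 1))*(1²*(-4 + 1)) = (-27 + 13)*(1*(-3)) = -14*(-3) = 42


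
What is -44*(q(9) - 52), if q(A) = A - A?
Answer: 2288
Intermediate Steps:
q(A) = 0
-44*(q(9) - 52) = -44*(0 - 52) = -44*(-52) = 2288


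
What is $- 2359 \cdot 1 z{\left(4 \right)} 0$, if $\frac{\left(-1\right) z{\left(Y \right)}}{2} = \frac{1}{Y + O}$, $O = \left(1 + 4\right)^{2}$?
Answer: $0$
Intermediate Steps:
$O = 25$ ($O = 5^{2} = 25$)
$z{\left(Y \right)} = - \frac{2}{25 + Y}$ ($z{\left(Y \right)} = - \frac{2}{Y + 25} = - \frac{2}{25 + Y}$)
$- 2359 \cdot 1 z{\left(4 \right)} 0 = - 2359 \cdot 1 \left(- \frac{2}{25 + 4}\right) 0 = - 2359 \cdot 1 \left(- \frac{2}{29}\right) 0 = - 2359 \left(\left(- \frac{2}{29}\right) 0\right) = \left(-2359\right) 0 = 0$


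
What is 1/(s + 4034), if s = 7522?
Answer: 1/11556 ≈ 8.6535e-5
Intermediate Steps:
1/(s + 4034) = 1/(7522 + 4034) = 1/11556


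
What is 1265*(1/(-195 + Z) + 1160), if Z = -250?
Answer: 130598347/89 ≈ 1.4674e+6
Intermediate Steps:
1265*(1/(-195 + Z) + 1160) = 1265*(1/(-195 - 250) + 1160) = 1265*(1/(-445) + 1160) = 1265*(-1/445 + 1160) = 1265*(516199/445) = 130598347/89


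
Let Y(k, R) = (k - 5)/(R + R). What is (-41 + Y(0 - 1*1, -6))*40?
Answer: -1620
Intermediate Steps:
Y(k, R) = (-5 + k)/(2*R) (Y(k, R) = (-5 + k)/((2*R)) = (-5 + k)*(1/(2*R)) = (-5 + k)/(2*R))
(-41 + Y(0 - 1*1, -6))*40 = (-41 + (1/2)*(-5 + (0 - 1*1))/(-6))*40 = (-41 + (1/2)*(-1/6)*(-5 + (0 - 1)))*40 = (-41 + (1/2)*(-1/6)*(-5 - 1))*40 = (-41 + (1/2)*(-1/6)*(-6))*40 = (-41 + 1/2)*40 = -81/2*40 = -1620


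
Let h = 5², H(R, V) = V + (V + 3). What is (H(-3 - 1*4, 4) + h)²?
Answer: 1296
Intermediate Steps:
H(R, V) = 3 + 2*V (H(R, V) = V + (3 + V) = 3 + 2*V)
h = 25
(H(-3 - 1*4, 4) + h)² = ((3 + 2*4) + 25)² = ((3 + 8) + 25)² = (11 + 25)² = 36² = 1296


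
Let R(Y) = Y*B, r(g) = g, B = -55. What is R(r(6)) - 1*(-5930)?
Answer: 5600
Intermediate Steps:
R(Y) = -55*Y (R(Y) = Y*(-55) = -55*Y)
R(r(6)) - 1*(-5930) = -55*6 - 1*(-5930) = -330 + 5930 = 5600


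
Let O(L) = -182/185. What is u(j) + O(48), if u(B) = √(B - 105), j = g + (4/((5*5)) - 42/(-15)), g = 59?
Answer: -182/185 + 2*I*√269/5 ≈ -0.98378 + 6.5605*I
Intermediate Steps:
O(L) = -182/185 (O(L) = -182*1/185 = -182/185)
j = 1549/25 (j = 59 + (4/((5*5)) - 42/(-15)) = 59 + (4/25 - 42*(-1/15)) = 59 + (4*(1/25) + 14/5) = 59 + (4/25 + 14/5) = 59 + 74/25 = 1549/25 ≈ 61.960)
u(B) = √(-105 + B)
u(j) + O(48) = √(-105 + 1549/25) - 182/185 = √(-1076/25) - 182/185 = 2*I*√269/5 - 182/185 = -182/185 + 2*I*√269/5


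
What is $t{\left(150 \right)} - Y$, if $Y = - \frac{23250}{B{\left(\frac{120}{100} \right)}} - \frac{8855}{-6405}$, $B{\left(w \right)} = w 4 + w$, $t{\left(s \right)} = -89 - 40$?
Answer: $\frac{685265}{183} \approx 3744.6$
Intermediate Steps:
$t{\left(s \right)} = -129$
$B{\left(w \right)} = 5 w$ ($B{\left(w \right)} = 4 w + w = 5 w$)
$Y = - \frac{708872}{183}$ ($Y = - \frac{23250}{5 \cdot \frac{120}{100}} - \frac{8855}{-6405} = - \frac{23250}{5 \cdot 120 \cdot \frac{1}{100}} - - \frac{253}{183} = - \frac{23250}{5 \cdot \frac{6}{5}} + \frac{253}{183} = - \frac{23250}{6} + \frac{253}{183} = \left(-23250\right) \frac{1}{6} + \frac{253}{183} = -3875 + \frac{253}{183} = - \frac{708872}{183} \approx -3873.6$)
$t{\left(150 \right)} - Y = -129 - - \frac{708872}{183} = -129 + \frac{708872}{183} = \frac{685265}{183}$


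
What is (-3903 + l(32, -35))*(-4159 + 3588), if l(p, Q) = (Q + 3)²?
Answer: 1643909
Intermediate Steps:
l(p, Q) = (3 + Q)²
(-3903 + l(32, -35))*(-4159 + 3588) = (-3903 + (3 - 35)²)*(-4159 + 3588) = (-3903 + (-32)²)*(-571) = (-3903 + 1024)*(-571) = -2879*(-571) = 1643909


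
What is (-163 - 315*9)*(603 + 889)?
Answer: -4473016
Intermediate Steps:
(-163 - 315*9)*(603 + 889) = (-163 - 2835)*1492 = -2998*1492 = -4473016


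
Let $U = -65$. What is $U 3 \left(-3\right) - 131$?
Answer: $454$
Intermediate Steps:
$U 3 \left(-3\right) - 131 = - 65 \cdot 3 \left(-3\right) - 131 = \left(-65\right) \left(-9\right) - 131 = 585 - 131 = 454$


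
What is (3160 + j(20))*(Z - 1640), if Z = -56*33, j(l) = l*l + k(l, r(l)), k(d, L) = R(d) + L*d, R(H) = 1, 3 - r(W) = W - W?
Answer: -12630048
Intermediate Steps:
r(W) = 3 (r(W) = 3 - (W - W) = 3 - 1*0 = 3 + 0 = 3)
k(d, L) = 1 + L*d
j(l) = 1 + l² + 3*l (j(l) = l*l + (1 + 3*l) = l² + (1 + 3*l) = 1 + l² + 3*l)
Z = -1848
(3160 + j(20))*(Z - 1640) = (3160 + (1 + 20² + 3*20))*(-1848 - 1640) = (3160 + (1 + 400 + 60))*(-3488) = (3160 + 461)*(-3488) = 3621*(-3488) = -12630048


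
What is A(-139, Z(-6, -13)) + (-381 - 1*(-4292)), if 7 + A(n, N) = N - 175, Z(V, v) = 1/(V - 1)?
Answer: 26102/7 ≈ 3728.9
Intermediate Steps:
Z(V, v) = 1/(-1 + V)
A(n, N) = -182 + N (A(n, N) = -7 + (N - 175) = -7 + (-175 + N) = -182 + N)
A(-139, Z(-6, -13)) + (-381 - 1*(-4292)) = (-182 + 1/(-1 - 6)) + (-381 - 1*(-4292)) = (-182 + 1/(-7)) + (-381 + 4292) = (-182 - 1/7) + 3911 = -1275/7 + 3911 = 26102/7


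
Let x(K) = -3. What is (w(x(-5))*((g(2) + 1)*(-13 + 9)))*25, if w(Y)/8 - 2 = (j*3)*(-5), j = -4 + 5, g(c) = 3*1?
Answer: 41600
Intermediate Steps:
g(c) = 3
j = 1
w(Y) = -104 (w(Y) = 16 + 8*((1*3)*(-5)) = 16 + 8*(3*(-5)) = 16 + 8*(-15) = 16 - 120 = -104)
(w(x(-5))*((g(2) + 1)*(-13 + 9)))*25 = -104*(3 + 1)*(-13 + 9)*25 = -416*(-4)*25 = -104*(-16)*25 = 1664*25 = 41600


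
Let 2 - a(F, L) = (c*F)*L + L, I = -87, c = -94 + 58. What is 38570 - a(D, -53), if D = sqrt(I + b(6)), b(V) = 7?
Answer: 38515 + 7632*I*sqrt(5) ≈ 38515.0 + 17066.0*I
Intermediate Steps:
c = -36
D = 4*I*sqrt(5) (D = sqrt(-87 + 7) = sqrt(-80) = 4*I*sqrt(5) ≈ 8.9443*I)
a(F, L) = 2 - L + 36*F*L (a(F, L) = 2 - ((-36*F)*L + L) = 2 - (-36*F*L + L) = 2 - (L - 36*F*L) = 2 + (-L + 36*F*L) = 2 - L + 36*F*L)
38570 - a(D, -53) = 38570 - (2 - 1*(-53) + 36*(4*I*sqrt(5))*(-53)) = 38570 - (2 + 53 - 7632*I*sqrt(5)) = 38570 - (55 - 7632*I*sqrt(5)) = 38570 + (-55 + 7632*I*sqrt(5)) = 38515 + 7632*I*sqrt(5)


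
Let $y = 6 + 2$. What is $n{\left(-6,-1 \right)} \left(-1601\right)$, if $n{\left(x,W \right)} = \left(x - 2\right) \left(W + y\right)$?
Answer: $89656$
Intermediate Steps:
$y = 8$
$n{\left(x,W \right)} = \left(-2 + x\right) \left(8 + W\right)$ ($n{\left(x,W \right)} = \left(x - 2\right) \left(W + 8\right) = \left(-2 + x\right) \left(8 + W\right)$)
$n{\left(-6,-1 \right)} \left(-1601\right) = \left(-16 - -2 + 8 \left(-6\right) - -6\right) \left(-1601\right) = \left(-16 + 2 - 48 + 6\right) \left(-1601\right) = \left(-56\right) \left(-1601\right) = 89656$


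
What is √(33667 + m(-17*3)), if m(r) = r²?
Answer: 2*√9067 ≈ 190.44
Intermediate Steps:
√(33667 + m(-17*3)) = √(33667 + (-17*3)²) = √(33667 + (-51)²) = √(33667 + 2601) = √36268 = 2*√9067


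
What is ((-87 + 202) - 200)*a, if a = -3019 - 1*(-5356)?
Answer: -198645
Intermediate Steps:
a = 2337 (a = -3019 + 5356 = 2337)
((-87 + 202) - 200)*a = ((-87 + 202) - 200)*2337 = (115 - 200)*2337 = -85*2337 = -198645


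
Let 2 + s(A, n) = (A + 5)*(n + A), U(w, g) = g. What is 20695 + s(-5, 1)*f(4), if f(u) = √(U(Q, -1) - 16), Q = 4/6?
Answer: 20695 - 2*I*√17 ≈ 20695.0 - 8.2462*I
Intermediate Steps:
Q = ⅔ (Q = 4*(⅙) = ⅔ ≈ 0.66667)
s(A, n) = -2 + (5 + A)*(A + n) (s(A, n) = -2 + (A + 5)*(n + A) = -2 + (5 + A)*(A + n))
f(u) = I*√17 (f(u) = √(-1 - 16) = √(-17) = I*√17)
20695 + s(-5, 1)*f(4) = 20695 + (-2 + (-5)² + 5*(-5) + 5*1 - 5*1)*(I*√17) = 20695 + (-2 + 25 - 25 + 5 - 5)*(I*√17) = 20695 - 2*I*√17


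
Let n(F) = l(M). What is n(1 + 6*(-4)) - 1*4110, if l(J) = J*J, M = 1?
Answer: -4109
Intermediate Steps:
l(J) = J²
n(F) = 1 (n(F) = 1² = 1)
n(1 + 6*(-4)) - 1*4110 = 1 - 1*4110 = 1 - 4110 = -4109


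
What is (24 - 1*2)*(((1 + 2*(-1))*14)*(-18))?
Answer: 5544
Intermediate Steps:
(24 - 1*2)*(((1 + 2*(-1))*14)*(-18)) = (24 - 2)*(((1 - 2)*14)*(-18)) = 22*(-1*14*(-18)) = 22*(-14*(-18)) = 22*252 = 5544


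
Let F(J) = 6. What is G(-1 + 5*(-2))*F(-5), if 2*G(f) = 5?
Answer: 15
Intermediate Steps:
G(f) = 5/2 (G(f) = (1/2)*5 = 5/2)
G(-1 + 5*(-2))*F(-5) = (5/2)*6 = 15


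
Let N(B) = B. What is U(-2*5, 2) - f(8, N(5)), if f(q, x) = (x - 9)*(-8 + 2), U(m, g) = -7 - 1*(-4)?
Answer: -27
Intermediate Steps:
U(m, g) = -3 (U(m, g) = -7 + 4 = -3)
f(q, x) = 54 - 6*x (f(q, x) = (-9 + x)*(-6) = 54 - 6*x)
U(-2*5, 2) - f(8, N(5)) = -3 - (54 - 6*5) = -3 - (54 - 30) = -3 - 1*24 = -3 - 24 = -27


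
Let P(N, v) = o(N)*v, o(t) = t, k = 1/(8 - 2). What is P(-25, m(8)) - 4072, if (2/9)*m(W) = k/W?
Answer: -130379/32 ≈ -4074.3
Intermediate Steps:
k = ⅙ (k = 1/6 = ⅙ ≈ 0.16667)
m(W) = 3/(4*W) (m(W) = 9*(1/(6*W))/2 = 3/(4*W))
P(N, v) = N*v
P(-25, m(8)) - 4072 = -75/(4*8) - 4072 = -25*3/32 - 4072 = -75/32 - 4072 = -130379/32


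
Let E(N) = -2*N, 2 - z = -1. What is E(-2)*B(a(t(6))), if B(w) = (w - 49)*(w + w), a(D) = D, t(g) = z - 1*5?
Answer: 816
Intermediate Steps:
z = 3 (z = 2 - 1*(-1) = 2 + 1 = 3)
t(g) = -2 (t(g) = 3 - 1*5 = 3 - 5 = -2)
B(w) = 2*w*(-49 + w) (B(w) = (-49 + w)*(2*w) = 2*w*(-49 + w))
E(-2)*B(a(t(6))) = (-2*(-2))*(2*(-2)*(-49 - 2)) = 4*(2*(-2)*(-51)) = 4*204 = 816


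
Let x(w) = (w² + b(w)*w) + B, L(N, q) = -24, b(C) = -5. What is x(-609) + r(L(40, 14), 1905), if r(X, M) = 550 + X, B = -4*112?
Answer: 374004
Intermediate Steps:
B = -448
x(w) = -448 + w² - 5*w (x(w) = (w² - 5*w) - 448 = -448 + w² - 5*w)
x(-609) + r(L(40, 14), 1905) = (-448 + (-609)² - 5*(-609)) + (550 - 24) = (-448 + 370881 + 3045) + 526 = 373478 + 526 = 374004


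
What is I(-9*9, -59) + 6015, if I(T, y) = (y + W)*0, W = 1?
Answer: 6015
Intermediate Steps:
I(T, y) = 0 (I(T, y) = (y + 1)*0 = (1 + y)*0 = 0)
I(-9*9, -59) + 6015 = 0 + 6015 = 6015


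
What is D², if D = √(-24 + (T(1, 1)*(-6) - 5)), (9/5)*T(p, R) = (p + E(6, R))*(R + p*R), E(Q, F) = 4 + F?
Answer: -69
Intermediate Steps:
T(p, R) = 5*(R + R*p)*(4 + R + p)/9 (T(p, R) = 5*((p + (4 + R))*(R + p*R))/9 = 5*((4 + R + p)*(R + R*p))/9 = 5*((R + R*p)*(4 + R + p))/9 = 5*(R + R*p)*(4 + R + p)/9)
D = I*√69 (D = √(-24 + (((5/9)*1*(4 + 1 + 1 + 1² + 1*(4 + 1)))*(-6) - 5)) = √(-24 + (((5/9)*1*(4 + 1 + 1 + 1 + 1*5))*(-6) - 5)) = √(-24 + (((5/9)*1*(4 + 1 + 1 + 1 + 5))*(-6) - 5)) = √(-24 + (((5/9)*1*12)*(-6) - 5)) = √(-24 + ((20/3)*(-6) - 5)) = √(-24 + (-40 - 5)) = √(-24 - 45) = √(-69) = I*√69 ≈ 8.3066*I)
D² = (I*√69)² = -69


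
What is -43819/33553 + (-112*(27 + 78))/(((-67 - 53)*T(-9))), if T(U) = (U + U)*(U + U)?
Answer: -188089/187434 ≈ -1.0035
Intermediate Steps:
T(U) = 4*U**2 (T(U) = (2*U)*(2*U) = 4*U**2)
-43819/33553 + (-112*(27 + 78))/(((-67 - 53)*T(-9))) = -43819/33553 + (-112*(27 + 78))/(((-67 - 53)*(4*(-9)**2))) = -43819*1/33553 + (-112*105)/((-480*81)) = -1511/1157 - 11760/((-120*324)) = -1511/1157 - 11760/(-38880) = -1511/1157 - 11760*(-1/38880) = -1511/1157 + 49/162 = -188089/187434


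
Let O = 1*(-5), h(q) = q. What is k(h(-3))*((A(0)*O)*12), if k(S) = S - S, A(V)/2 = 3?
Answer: 0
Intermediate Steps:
A(V) = 6 (A(V) = 2*3 = 6)
k(S) = 0
O = -5
k(h(-3))*((A(0)*O)*12) = 0*((6*(-5))*12) = 0*(-30*12) = 0*(-360) = 0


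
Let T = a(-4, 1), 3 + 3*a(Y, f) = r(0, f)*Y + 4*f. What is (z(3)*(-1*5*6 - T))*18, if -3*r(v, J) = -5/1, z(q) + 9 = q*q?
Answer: 0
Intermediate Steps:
z(q) = -9 + q² (z(q) = -9 + q*q = -9 + q²)
r(v, J) = 5/3 (r(v, J) = -(-5)/(3*1) = -(-5)/3 = -⅓*(-5) = 5/3)
a(Y, f) = -1 + 4*f/3 + 5*Y/9 (a(Y, f) = -1 + (5*Y/3 + 4*f)/3 = -1 + (4*f + 5*Y/3)/3 = -1 + (4*f/3 + 5*Y/9) = -1 + 4*f/3 + 5*Y/9)
T = -17/9 (T = -1 + (4/3)*1 + (5/9)*(-4) = -1 + 4/3 - 20/9 = -17/9 ≈ -1.8889)
(z(3)*(-1*5*6 - T))*18 = ((-9 + 3²)*(-1*5*6 - 1*(-17/9)))*18 = ((-9 + 9)*(-5*6 + 17/9))*18 = (0*(-30 + 17/9))*18 = (0*(-253/9))*18 = 0*18 = 0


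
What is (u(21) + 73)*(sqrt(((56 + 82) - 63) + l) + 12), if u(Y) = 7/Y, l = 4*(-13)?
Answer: 880 + 220*sqrt(23)/3 ≈ 1231.7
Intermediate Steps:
l = -52
(u(21) + 73)*(sqrt(((56 + 82) - 63) + l) + 12) = (7/21 + 73)*(sqrt(((56 + 82) - 63) - 52) + 12) = (7*(1/21) + 73)*(sqrt((138 - 63) - 52) + 12) = (1/3 + 73)*(sqrt(75 - 52) + 12) = 220*(sqrt(23) + 12)/3 = 220*(12 + sqrt(23))/3 = 880 + 220*sqrt(23)/3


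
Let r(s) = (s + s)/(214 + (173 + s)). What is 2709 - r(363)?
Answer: 338504/125 ≈ 2708.0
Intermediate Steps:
r(s) = 2*s/(387 + s) (r(s) = (2*s)/(387 + s) = 2*s/(387 + s))
2709 - r(363) = 2709 - 2*363/(387 + 363) = 2709 - 2*363/750 = 2709 - 1*121/125 = 2709 - 121/125 = 338504/125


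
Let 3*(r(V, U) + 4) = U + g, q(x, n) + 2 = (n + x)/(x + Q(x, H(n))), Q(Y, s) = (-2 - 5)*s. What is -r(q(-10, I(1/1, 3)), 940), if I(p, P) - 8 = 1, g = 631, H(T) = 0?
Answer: -1559/3 ≈ -519.67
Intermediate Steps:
Q(Y, s) = -7*s
I(p, P) = 9 (I(p, P) = 8 + 1 = 9)
q(x, n) = -2 + (n + x)/x (q(x, n) = -2 + (n + x)/(x - 7*0) = -2 + (n + x)/(x + 0) = -2 + (n + x)/x)
r(V, U) = 619/3 + U/3 (r(V, U) = -4 + (U + 631)/3 = -4 + (631 + U)/3 = -4 + (631/3 + U/3) = 619/3 + U/3)
-r(q(-10, I(1/1, 3)), 940) = -(619/3 + (⅓)*940) = -(619/3 + 940/3) = -1*1559/3 = -1559/3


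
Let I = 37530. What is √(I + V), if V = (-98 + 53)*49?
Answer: 15*√157 ≈ 187.95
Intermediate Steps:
V = -2205 (V = -45*49 = -2205)
√(I + V) = √(37530 - 2205) = √35325 = 15*√157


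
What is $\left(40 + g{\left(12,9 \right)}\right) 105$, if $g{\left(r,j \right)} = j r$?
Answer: $15540$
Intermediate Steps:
$\left(40 + g{\left(12,9 \right)}\right) 105 = \left(40 + 9 \cdot 12\right) 105 = \left(40 + 108\right) 105 = 148 \cdot 105 = 15540$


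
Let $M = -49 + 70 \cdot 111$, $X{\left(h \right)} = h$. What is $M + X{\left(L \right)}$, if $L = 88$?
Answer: $7809$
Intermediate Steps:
$M = 7721$ ($M = -49 + 7770 = 7721$)
$M + X{\left(L \right)} = 7721 + 88 = 7809$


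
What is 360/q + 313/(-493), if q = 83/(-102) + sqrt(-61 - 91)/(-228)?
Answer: (-5321*sqrt(38) + 344449841*I)/(493*(-1577*I + 17*sqrt(38))) ≈ -441.1 + 29.27*I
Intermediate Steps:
q = -83/102 - I*sqrt(38)/114 (q = 83*(-1/102) + sqrt(-152)*(-1/228) = -83/102 + (2*I*sqrt(38))*(-1/228) = -83/102 - I*sqrt(38)/114 ≈ -0.81373 - 0.054074*I)
360/q + 313/(-493) = 360/(-83/102 - I*sqrt(38)/114) + 313/(-493) = 360/(-83/102 - I*sqrt(38)/114) + 313*(-1/493) = 360/(-83/102 - I*sqrt(38)/114) - 313/493 = -313/493 + 360/(-83/102 - I*sqrt(38)/114)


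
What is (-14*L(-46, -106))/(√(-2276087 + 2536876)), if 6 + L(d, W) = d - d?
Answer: 84*√260789/260789 ≈ 0.16449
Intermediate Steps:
L(d, W) = -6 (L(d, W) = -6 + (d - d) = -6 + 0 = -6)
(-14*L(-46, -106))/(√(-2276087 + 2536876)) = (-14*(-6))/(√(-2276087 + 2536876)) = 84/(√260789) = 84*(√260789/260789) = 84*√260789/260789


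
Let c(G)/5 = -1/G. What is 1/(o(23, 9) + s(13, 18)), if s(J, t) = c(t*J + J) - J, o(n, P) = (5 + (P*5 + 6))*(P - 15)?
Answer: -247/86208 ≈ -0.0028652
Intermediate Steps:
c(G) = -5/G (c(G) = 5*(-1/G) = -5/G)
o(n, P) = (-15 + P)*(11 + 5*P) (o(n, P) = (5 + (5*P + 6))*(-15 + P) = (5 + (6 + 5*P))*(-15 + P) = (11 + 5*P)*(-15 + P) = (-15 + P)*(11 + 5*P))
s(J, t) = -J - 5/(J + J*t) (s(J, t) = -5/(t*J + J) - J = -5/(J*t + J) - J = -5/(J + J*t) - J = -J - 5/(J + J*t))
1/(o(23, 9) + s(13, 18)) = 1/((-165 - 64*9 + 5*9²) + (-5 + 13²*(-1 - 1*18))/(13*(1 + 18))) = 1/((-165 - 576 + 5*81) + (1/13)*(-5 + 169*(-1 - 18))/19) = 1/((-165 - 576 + 405) + (1/13)*(1/19)*(-5 + 169*(-19))) = 1/(-336 + (1/13)*(1/19)*(-5 - 3211)) = 1/(-336 + (1/13)*(1/19)*(-3216)) = 1/(-336 - 3216/247) = 1/(-86208/247) = -247/86208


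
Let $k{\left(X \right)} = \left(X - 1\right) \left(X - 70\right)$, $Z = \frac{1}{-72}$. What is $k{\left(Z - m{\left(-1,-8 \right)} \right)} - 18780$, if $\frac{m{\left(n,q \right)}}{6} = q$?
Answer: $- \frac{102717575}{5184} \approx -19814.0$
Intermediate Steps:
$m{\left(n,q \right)} = 6 q$
$Z = - \frac{1}{72} \approx -0.013889$
$k{\left(X \right)} = \left(-1 + X\right) \left(-70 + X\right)$
$k{\left(Z - m{\left(-1,-8 \right)} \right)} - 18780 = \left(70 + \left(- \frac{1}{72} - 6 \left(-8\right)\right)^{2} - 71 \left(- \frac{1}{72} - 6 \left(-8\right)\right)\right) - 18780 = \left(70 + \left(- \frac{1}{72} - -48\right)^{2} - 71 \left(- \frac{1}{72} - -48\right)\right) - 18780 = \left(70 + \left(- \frac{1}{72} + 48\right)^{2} - 71 \left(- \frac{1}{72} + 48\right)\right) - 18780 = \left(70 + \left(\frac{3455}{72}\right)^{2} - \frac{245305}{72}\right) - 18780 = \left(70 + \frac{11937025}{5184} - \frac{245305}{72}\right) - 18780 = - \frac{5362055}{5184} - 18780 = - \frac{102717575}{5184}$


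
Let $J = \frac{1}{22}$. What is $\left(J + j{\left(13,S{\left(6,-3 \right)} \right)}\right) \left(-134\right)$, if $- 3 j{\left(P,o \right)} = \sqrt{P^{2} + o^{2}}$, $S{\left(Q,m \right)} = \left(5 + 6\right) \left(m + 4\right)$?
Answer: $- \frac{67}{11} + \frac{134 \sqrt{290}}{3} \approx 754.55$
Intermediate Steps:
$S{\left(Q,m \right)} = 44 + 11 m$ ($S{\left(Q,m \right)} = 11 \left(4 + m\right) = 44 + 11 m$)
$J = \frac{1}{22} \approx 0.045455$
$j{\left(P,o \right)} = - \frac{\sqrt{P^{2} + o^{2}}}{3}$
$\left(J + j{\left(13,S{\left(6,-3 \right)} \right)}\right) \left(-134\right) = \left(\frac{1}{22} - \frac{\sqrt{13^{2} + \left(44 + 11 \left(-3\right)\right)^{2}}}{3}\right) \left(-134\right) = \left(\frac{1}{22} - \frac{\sqrt{169 + \left(44 - 33\right)^{2}}}{3}\right) \left(-134\right) = \left(\frac{1}{22} - \frac{\sqrt{169 + 11^{2}}}{3}\right) \left(-134\right) = \left(\frac{1}{22} - \frac{\sqrt{169 + 121}}{3}\right) \left(-134\right) = \left(\frac{1}{22} - \frac{\sqrt{290}}{3}\right) \left(-134\right) = - \frac{67}{11} + \frac{134 \sqrt{290}}{3}$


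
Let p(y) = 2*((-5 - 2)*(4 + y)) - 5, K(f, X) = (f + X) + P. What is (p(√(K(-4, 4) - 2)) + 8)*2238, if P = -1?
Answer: -118614 - 31332*I*√3 ≈ -1.1861e+5 - 54269.0*I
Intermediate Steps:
K(f, X) = -1 + X + f (K(f, X) = (f + X) - 1 = (X + f) - 1 = -1 + X + f)
p(y) = -61 - 14*y (p(y) = 2*(-7*(4 + y)) - 5 = 2*(-28 - 7*y) - 5 = (-56 - 14*y) - 5 = -61 - 14*y)
(p(√(K(-4, 4) - 2)) + 8)*2238 = ((-61 - 14*√((-1 + 4 - 4) - 2)) + 8)*2238 = ((-61 - 14*√(-1 - 2)) + 8)*2238 = ((-61 - 14*I*√3) + 8)*2238 = (-53 - 14*I*√3)*2238 = -118614 - 31332*I*√3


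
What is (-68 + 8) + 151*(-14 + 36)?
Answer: 3262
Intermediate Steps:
(-68 + 8) + 151*(-14 + 36) = -60 + 151*22 = -60 + 3322 = 3262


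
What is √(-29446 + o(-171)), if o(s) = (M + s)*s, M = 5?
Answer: 2*I*√265 ≈ 32.558*I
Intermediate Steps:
o(s) = s*(5 + s) (o(s) = (5 + s)*s = s*(5 + s))
√(-29446 + o(-171)) = √(-29446 - 171*(5 - 171)) = √(-29446 - 171*(-166)) = √(-29446 + 28386) = √(-1060) = 2*I*√265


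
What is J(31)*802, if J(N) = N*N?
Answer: 770722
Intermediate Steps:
J(N) = N**2
J(31)*802 = 31**2*802 = 961*802 = 770722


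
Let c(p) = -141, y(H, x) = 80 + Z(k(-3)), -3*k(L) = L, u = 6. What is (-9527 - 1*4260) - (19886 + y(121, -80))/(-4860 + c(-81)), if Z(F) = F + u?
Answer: -68928814/5001 ≈ -13783.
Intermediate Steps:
k(L) = -L/3
Z(F) = 6 + F (Z(F) = F + 6 = 6 + F)
y(H, x) = 87 (y(H, x) = 80 + (6 - ⅓*(-3)) = 80 + (6 + 1) = 80 + 7 = 87)
(-9527 - 1*4260) - (19886 + y(121, -80))/(-4860 + c(-81)) = (-9527 - 1*4260) - (19886 + 87)/(-4860 - 141) = (-9527 - 4260) - 19973/(-5001) = -13787 - 19973*(-1)/5001 = -13787 - 1*(-19973/5001) = -13787 + 19973/5001 = -68928814/5001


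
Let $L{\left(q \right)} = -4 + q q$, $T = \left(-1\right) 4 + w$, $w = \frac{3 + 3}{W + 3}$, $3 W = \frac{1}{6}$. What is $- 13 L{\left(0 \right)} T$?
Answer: $- \frac{5824}{55} \approx -105.89$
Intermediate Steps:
$W = \frac{1}{18}$ ($W = \frac{1}{3 \cdot 6} = \frac{1}{3} \cdot \frac{1}{6} = \frac{1}{18} \approx 0.055556$)
$w = \frac{108}{55}$ ($w = \frac{3 + 3}{\frac{1}{18} + 3} = \frac{6}{\frac{55}{18}} = 6 \cdot \frac{18}{55} = \frac{108}{55} \approx 1.9636$)
$T = - \frac{112}{55}$ ($T = \left(-1\right) 4 + \frac{108}{55} = -4 + \frac{108}{55} = - \frac{112}{55} \approx -2.0364$)
$L{\left(q \right)} = -4 + q^{2}$
$- 13 L{\left(0 \right)} T = - 13 \left(-4 + 0^{2}\right) \left(- \frac{112}{55}\right) = - 13 \left(-4 + 0\right) \left(- \frac{112}{55}\right) = \left(-13\right) \left(-4\right) \left(- \frac{112}{55}\right) = 52 \left(- \frac{112}{55}\right) = - \frac{5824}{55}$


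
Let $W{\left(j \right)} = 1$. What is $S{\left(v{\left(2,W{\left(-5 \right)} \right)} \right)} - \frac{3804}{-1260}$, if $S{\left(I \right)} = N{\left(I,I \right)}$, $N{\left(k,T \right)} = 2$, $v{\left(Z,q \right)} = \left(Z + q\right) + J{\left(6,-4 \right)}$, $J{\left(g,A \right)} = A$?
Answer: $\frac{527}{105} \approx 5.0191$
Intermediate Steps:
$v{\left(Z,q \right)} = -4 + Z + q$ ($v{\left(Z,q \right)} = \left(Z + q\right) - 4 = -4 + Z + q$)
$S{\left(I \right)} = 2$
$S{\left(v{\left(2,W{\left(-5 \right)} \right)} \right)} - \frac{3804}{-1260} = 2 - \frac{3804}{-1260} = 2 - - \frac{317}{105} = 2 + \frac{317}{105} = \frac{527}{105}$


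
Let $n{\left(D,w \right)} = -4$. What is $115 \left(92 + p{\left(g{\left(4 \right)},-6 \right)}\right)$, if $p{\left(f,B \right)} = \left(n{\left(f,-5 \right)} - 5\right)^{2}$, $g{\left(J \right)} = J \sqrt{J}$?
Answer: $19895$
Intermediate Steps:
$g{\left(J \right)} = J^{\frac{3}{2}}$
$p{\left(f,B \right)} = 81$ ($p{\left(f,B \right)} = \left(-4 - 5\right)^{2} = \left(-9\right)^{2} = 81$)
$115 \left(92 + p{\left(g{\left(4 \right)},-6 \right)}\right) = 115 \left(92 + 81\right) = 115 \cdot 173 = 19895$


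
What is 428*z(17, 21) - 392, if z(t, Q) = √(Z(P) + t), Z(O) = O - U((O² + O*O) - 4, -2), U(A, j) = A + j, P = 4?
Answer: -392 + 428*I*√5 ≈ -392.0 + 957.04*I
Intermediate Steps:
Z(O) = 6 + O - 2*O² (Z(O) = O - (((O² + O*O) - 4) - 2) = O - (((O² + O²) - 4) - 2) = O - ((2*O² - 4) - 2) = O - ((-4 + 2*O²) - 2) = O - (-6 + 2*O²) = O + (6 - 2*O²) = 6 + O - 2*O²)
z(t, Q) = √(-22 + t) (z(t, Q) = √((6 + 4 - 2*4²) + t) = √((6 + 4 - 2*16) + t) = √((6 + 4 - 32) + t) = √(-22 + t))
428*z(17, 21) - 392 = 428*√(-22 + 17) - 392 = 428*√(-5) - 392 = 428*(I*√5) - 392 = 428*I*√5 - 392 = -392 + 428*I*√5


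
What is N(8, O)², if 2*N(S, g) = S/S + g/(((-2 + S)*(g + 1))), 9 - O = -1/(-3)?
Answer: 2500/7569 ≈ 0.33029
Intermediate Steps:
O = 26/3 (O = 9 - (-1)/(-3) = 9 - (-1)*(-1)/3 = 9 - 1*⅓ = 9 - ⅓ = 26/3 ≈ 8.6667)
N(S, g) = ½ + g/(2*(1 + g)*(-2 + S)) (N(S, g) = (S/S + g/(((-2 + S)*(g + 1))))/2 = (1 + g/(((-2 + S)*(1 + g))))/2 = (1 + g/(((1 + g)*(-2 + S))))/2 = (1 + g*(1/((1 + g)*(-2 + S))))/2 = (1 + g/((1 + g)*(-2 + S)))/2 = ½ + g/(2*(1 + g)*(-2 + S)))
N(8, O)² = ((-2 + 8 - 1*26/3 + 8*(26/3))/(2*(-2 + 8 - 2*26/3 + 8*(26/3))))² = ((-2 + 8 - 26/3 + 208/3)/(2*(-2 + 8 - 52/3 + 208/3)))² = ((½)*(200/3)/58)² = ((½)*(1/58)*(200/3))² = (50/87)² = 2500/7569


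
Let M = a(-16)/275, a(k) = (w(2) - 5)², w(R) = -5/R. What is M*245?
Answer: 2205/44 ≈ 50.114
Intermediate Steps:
a(k) = 225/4 (a(k) = (-5/2 - 5)² = (-15/2)² = 225/4)
M = 9/44 (M = (225/4)/275 = (225/4)*(1/275) = 9/44 ≈ 0.20455)
M*245 = (9/44)*245 = 2205/44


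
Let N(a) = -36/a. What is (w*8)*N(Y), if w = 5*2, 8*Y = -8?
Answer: 2880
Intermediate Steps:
Y = -1 (Y = (⅛)*(-8) = -1)
w = 10
(w*8)*N(Y) = (10*8)*(-36/(-1)) = 80*(-36*(-1)) = 80*36 = 2880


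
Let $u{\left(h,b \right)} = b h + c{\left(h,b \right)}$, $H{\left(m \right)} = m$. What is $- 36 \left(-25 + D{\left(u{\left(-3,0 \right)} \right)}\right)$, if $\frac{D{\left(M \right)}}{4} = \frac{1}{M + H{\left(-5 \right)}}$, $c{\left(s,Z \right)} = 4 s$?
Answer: $\frac{15444}{17} \approx 908.47$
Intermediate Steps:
$u{\left(h,b \right)} = 4 h + b h$ ($u{\left(h,b \right)} = b h + 4 h = 4 h + b h$)
$D{\left(M \right)} = \frac{4}{-5 + M}$ ($D{\left(M \right)} = \frac{4}{M - 5} = \frac{4}{-5 + M}$)
$- 36 \left(-25 + D{\left(u{\left(-3,0 \right)} \right)}\right) = - 36 \left(-25 + \frac{4}{-5 - 3 \left(4 + 0\right)}\right) = - 36 \left(-25 + \frac{4}{-5 - 12}\right) = - 36 \left(-25 + \frac{4}{-17}\right) = - 36 \left(-25 + 4 \left(- \frac{1}{17}\right)\right) = - 36 \left(-25 - \frac{4}{17}\right) = \left(-36\right) \left(- \frac{429}{17}\right) = \frac{15444}{17}$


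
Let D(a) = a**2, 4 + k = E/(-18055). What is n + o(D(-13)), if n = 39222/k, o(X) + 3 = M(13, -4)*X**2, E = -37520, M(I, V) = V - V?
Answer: -70825731/3470 ≈ -20411.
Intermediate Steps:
M(I, V) = 0
k = -6940/3611 (k = -4 - 37520/(-18055) = -4 - 37520*(-1/18055) = -4 + 7504/3611 = -6940/3611 ≈ -1.9219)
o(X) = -3 (o(X) = -3 + 0*X**2 = -3 + 0 = -3)
n = -70815321/3470 (n = 39222/(-6940/3611) = 39222*(-3611/6940) = -70815321/3470 ≈ -20408.)
n + o(D(-13)) = -70815321/3470 - 3 = -70825731/3470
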